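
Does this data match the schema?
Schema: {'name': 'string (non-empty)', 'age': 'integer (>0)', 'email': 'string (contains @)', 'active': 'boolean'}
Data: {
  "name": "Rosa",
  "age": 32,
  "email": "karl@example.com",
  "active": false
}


Validating each field against schema:
  name: OK (non-empty string)
  age: OK (positive integer)
  email: OK (string with @)
  active: OK (boolean)

Result: VALID

VALID


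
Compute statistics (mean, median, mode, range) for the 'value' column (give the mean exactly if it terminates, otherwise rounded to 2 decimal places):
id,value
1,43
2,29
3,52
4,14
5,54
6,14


Data: [43, 29, 52, 14, 54, 14]
Count: 6
Sum: 206
Mean: 206/6 ≈ 34.33 (rounded to 2 decimal places)
Sorted: [14, 14, 29, 43, 52, 54]
Median: 36.0
Mode: 14 (2 times)
Range: 54 - 14 = 40
Min: 14, Max: 54

mean≈34.33, median=36.0, mode=14, range=40


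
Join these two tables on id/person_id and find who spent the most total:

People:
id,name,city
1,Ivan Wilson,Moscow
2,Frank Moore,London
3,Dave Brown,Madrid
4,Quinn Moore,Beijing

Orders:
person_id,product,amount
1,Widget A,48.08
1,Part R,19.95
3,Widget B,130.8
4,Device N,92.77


Join on: people.id = orders.person_id

Joined rows:
  Ivan Wilson (Moscow) bought Widget A for $48.08
  Ivan Wilson (Moscow) bought Part R for $19.95
  Dave Brown (Madrid) bought Widget B for $130.8
  Quinn Moore (Beijing) bought Device N for $92.77

Total per person:
  Dave Brown: $130.80
  Quinn Moore: $92.77
  Ivan Wilson: $68.03

Top spender: Dave Brown ($130.80)

Dave Brown ($130.80)


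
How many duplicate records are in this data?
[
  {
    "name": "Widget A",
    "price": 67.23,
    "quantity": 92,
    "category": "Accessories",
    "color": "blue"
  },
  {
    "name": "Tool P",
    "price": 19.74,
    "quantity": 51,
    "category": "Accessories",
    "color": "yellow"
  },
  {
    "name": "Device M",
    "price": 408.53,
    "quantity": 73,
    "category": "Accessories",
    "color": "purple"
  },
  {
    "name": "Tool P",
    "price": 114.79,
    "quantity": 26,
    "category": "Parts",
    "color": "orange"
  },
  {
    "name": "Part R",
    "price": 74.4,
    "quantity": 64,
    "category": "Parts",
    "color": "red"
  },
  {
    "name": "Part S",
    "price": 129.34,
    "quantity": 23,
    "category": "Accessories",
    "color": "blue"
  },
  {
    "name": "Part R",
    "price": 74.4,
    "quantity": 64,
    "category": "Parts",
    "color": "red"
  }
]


Checking 7 records for duplicates:

  Row 1: Widget A ($67.23, qty 92)
  Row 2: Tool P ($19.74, qty 51)
  Row 3: Device M ($408.53, qty 73)
  Row 4: Tool P ($114.79, qty 26)
  Row 5: Part R ($74.4, qty 64)
  Row 6: Part S ($129.34, qty 23)
  Row 7: Part R ($74.4, qty 64) <-- DUPLICATE

Duplicates found: 1
Unique records: 6

1 duplicates, 6 unique


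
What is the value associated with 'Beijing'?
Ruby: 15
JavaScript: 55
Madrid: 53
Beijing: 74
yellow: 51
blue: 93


Looking up key 'Beijing'
Value: 74

74


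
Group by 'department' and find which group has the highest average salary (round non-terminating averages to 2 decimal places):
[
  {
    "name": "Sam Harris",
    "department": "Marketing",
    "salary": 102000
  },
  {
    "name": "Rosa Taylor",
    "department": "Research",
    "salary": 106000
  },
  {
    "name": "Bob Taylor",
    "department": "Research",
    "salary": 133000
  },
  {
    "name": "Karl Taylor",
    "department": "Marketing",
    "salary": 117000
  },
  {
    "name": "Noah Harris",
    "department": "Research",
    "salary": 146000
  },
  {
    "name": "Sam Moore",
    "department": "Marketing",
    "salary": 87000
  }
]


Group by: department

Groups:
  Marketing: 3 people, avg salary = 306000/3 = $102000
  Research: 3 people, avg salary = 385000/3 ≈ $128333.33

Highest average salary: Research (≈$128333.33)

Research (≈$128333.33)


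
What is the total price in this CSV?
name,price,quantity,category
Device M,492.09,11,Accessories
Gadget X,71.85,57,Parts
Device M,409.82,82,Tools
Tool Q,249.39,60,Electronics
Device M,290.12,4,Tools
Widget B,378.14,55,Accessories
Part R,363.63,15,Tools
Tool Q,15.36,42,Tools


Computing total price:
Values: [492.09, 71.85, 409.82, 249.39, 290.12, 378.14, 363.63, 15.36]
Sum = 2270.40

2270.40


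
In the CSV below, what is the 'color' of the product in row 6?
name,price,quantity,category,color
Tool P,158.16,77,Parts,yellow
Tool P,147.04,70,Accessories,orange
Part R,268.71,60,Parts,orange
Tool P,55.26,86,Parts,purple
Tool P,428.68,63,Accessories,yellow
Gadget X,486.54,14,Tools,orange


Query: Row 6 ('Gadget X'), column 'color'
Value: orange

orange


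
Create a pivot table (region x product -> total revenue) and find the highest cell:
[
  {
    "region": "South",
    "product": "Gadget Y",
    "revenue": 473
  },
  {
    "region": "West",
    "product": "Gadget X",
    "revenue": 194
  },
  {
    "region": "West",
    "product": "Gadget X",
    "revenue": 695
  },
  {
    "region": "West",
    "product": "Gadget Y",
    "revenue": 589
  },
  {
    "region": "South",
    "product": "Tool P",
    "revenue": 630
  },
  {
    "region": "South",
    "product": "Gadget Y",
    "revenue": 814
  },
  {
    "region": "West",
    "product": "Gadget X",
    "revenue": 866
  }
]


Pivot: region (rows) x product (columns) -> total revenue

     Gadget X      Gadget Y      Tool P      
South            0          1287           630  
West          1755           589             0  

Highest: West / Gadget X = $1755

West / Gadget X = $1755


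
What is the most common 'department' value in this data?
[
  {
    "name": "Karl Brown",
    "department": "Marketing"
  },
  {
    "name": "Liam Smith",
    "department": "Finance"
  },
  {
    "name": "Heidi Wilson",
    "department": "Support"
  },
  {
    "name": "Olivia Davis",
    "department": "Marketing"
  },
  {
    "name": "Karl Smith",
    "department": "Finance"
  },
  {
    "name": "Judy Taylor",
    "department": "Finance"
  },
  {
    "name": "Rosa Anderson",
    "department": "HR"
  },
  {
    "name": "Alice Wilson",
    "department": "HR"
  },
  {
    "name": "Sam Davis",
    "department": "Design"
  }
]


Counting 'department' values across 9 records:

  Finance: 3 ###
  Marketing: 2 ##
  HR: 2 ##
  Support: 1 #
  Design: 1 #

Most common: Finance (3 times)

Finance (3 times)


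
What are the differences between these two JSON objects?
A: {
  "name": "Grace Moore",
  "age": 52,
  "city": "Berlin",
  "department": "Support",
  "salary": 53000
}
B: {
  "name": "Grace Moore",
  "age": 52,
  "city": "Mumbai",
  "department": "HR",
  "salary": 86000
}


Comparing each field (in key order):
  name: same
  age: same
  city: DIFFERENT
  department: DIFFERENT
  salary: DIFFERENT
Differences:
  city: Berlin -> Mumbai
  department: Support -> HR
  salary: 53000 -> 86000

3 field(s) changed

3 changes: city, department, salary


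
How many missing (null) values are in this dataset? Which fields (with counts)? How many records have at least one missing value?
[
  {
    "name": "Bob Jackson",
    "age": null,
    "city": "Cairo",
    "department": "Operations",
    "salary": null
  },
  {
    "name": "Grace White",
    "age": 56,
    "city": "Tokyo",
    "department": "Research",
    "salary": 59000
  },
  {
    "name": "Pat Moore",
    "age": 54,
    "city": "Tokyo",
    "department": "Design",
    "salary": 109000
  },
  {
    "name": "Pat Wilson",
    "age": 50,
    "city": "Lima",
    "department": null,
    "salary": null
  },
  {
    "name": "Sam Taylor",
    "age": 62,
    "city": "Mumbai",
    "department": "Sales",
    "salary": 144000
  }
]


Checking for missing (null) values in 5 records:

  Bob Jackson: age, salary
  Grace White: complete
  Pat Moore: complete
  Pat Wilson: department, salary
  Sam Taylor: complete

Per field:
  name: 0 missing
  age: 1 missing
  city: 0 missing
  department: 1 missing
  salary: 2 missing

Total missing values: 4
Records with any missing: 2

4 missing values (age: 1, department: 1, salary: 2); 2 incomplete records


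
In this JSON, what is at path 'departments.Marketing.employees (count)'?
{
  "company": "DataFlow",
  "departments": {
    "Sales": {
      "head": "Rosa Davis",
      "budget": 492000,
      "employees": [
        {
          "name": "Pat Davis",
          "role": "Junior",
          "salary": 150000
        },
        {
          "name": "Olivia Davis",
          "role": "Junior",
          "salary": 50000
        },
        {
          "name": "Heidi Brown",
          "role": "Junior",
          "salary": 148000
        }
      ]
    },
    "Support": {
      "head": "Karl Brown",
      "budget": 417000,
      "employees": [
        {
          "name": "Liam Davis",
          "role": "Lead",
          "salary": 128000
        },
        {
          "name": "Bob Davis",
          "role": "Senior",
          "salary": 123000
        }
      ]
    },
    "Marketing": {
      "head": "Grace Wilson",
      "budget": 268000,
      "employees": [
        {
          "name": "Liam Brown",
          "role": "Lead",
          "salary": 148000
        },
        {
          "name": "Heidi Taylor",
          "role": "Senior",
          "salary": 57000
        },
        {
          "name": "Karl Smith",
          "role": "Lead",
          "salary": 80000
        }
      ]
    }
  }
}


Path: departments.Marketing.employees (count)

Navigate:
  -> departments
  -> Marketing
  -> employees (array, length 3)

3


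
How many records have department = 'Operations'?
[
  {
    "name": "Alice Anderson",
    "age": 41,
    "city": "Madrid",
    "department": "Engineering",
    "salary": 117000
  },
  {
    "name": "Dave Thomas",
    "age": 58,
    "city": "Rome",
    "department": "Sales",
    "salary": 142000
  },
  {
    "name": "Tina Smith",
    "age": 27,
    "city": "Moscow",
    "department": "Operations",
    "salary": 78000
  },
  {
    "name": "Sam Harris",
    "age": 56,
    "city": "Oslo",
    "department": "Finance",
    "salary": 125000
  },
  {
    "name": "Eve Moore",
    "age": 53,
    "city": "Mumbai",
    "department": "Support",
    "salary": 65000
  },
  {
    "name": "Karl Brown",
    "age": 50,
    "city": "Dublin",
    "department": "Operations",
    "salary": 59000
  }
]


Data: 6 records
Condition: department = 'Operations'

Checking each record:
  Alice Anderson: Engineering
  Dave Thomas: Sales
  Tina Smith: Operations MATCH
  Sam Harris: Finance
  Eve Moore: Support
  Karl Brown: Operations MATCH

Count: 2

2


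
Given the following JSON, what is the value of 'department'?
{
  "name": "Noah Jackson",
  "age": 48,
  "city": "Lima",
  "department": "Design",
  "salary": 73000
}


Looking up field 'department'
Value: Design

Design


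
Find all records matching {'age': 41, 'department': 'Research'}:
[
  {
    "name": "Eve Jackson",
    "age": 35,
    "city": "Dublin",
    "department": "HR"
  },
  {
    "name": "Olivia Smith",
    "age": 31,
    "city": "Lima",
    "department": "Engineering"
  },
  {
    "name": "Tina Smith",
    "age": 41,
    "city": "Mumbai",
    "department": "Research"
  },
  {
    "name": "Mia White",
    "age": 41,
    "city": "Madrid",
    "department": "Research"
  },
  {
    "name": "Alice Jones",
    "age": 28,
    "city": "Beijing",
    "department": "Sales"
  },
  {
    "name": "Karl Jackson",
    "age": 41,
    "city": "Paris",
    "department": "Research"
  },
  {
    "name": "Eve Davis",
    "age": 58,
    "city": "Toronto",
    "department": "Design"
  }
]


Search criteria: {'age': 41, 'department': 'Research'}

Checking 7 records:
  Eve Jackson: {age: 35, department: HR}
  Olivia Smith: {age: 31, department: Engineering}
  Tina Smith: {age: 41, department: Research} <-- MATCH
  Mia White: {age: 41, department: Research} <-- MATCH
  Alice Jones: {age: 28, department: Sales}
  Karl Jackson: {age: 41, department: Research} <-- MATCH
  Eve Davis: {age: 58, department: Design}

Matches: ["Tina Smith", "Mia White", "Karl Jackson"]

["Tina Smith", "Mia White", "Karl Jackson"]


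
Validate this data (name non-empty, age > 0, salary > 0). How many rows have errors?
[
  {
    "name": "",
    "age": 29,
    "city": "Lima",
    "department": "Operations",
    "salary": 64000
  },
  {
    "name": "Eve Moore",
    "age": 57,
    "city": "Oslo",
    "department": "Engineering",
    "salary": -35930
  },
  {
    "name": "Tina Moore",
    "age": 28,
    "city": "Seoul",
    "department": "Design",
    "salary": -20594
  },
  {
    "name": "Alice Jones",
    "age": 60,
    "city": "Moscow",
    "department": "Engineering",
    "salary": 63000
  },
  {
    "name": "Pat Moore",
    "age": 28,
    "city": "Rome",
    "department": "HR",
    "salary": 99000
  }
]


Validating 5 records:
Rules: name non-empty, age > 0, salary > 0

  Row 1 (???): empty name
  Row 2 (Eve Moore): negative salary: -35930
  Row 3 (Tina Moore): negative salary: -20594
  Row 4 (Alice Jones): OK
  Row 5 (Pat Moore): OK

Total errors: 3

3 errors


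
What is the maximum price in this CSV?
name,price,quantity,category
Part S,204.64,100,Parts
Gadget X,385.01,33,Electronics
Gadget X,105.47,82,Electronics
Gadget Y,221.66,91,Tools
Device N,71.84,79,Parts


Computing maximum price:
Values: [204.64, 385.01, 105.47, 221.66, 71.84]
Max = 385.01

385.01


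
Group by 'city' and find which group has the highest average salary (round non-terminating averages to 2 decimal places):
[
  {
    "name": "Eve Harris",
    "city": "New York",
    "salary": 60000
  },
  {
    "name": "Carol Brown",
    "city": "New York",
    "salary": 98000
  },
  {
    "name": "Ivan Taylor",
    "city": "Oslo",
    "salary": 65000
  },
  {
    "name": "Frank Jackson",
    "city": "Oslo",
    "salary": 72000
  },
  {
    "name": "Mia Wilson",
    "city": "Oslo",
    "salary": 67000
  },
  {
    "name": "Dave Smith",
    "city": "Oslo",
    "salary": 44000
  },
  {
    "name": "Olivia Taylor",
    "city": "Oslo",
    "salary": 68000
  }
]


Group by: city

Groups:
  New York: 2 people, avg salary = 158000/2 = $79000
  Oslo: 5 people, avg salary = 316000/5 = $63200

Highest average salary: New York ($79000)

New York ($79000)


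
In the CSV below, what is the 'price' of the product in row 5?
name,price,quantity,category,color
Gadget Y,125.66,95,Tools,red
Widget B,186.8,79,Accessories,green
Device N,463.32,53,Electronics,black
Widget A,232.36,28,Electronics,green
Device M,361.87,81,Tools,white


Query: Row 5 ('Device M'), column 'price'
Value: 361.87

361.87


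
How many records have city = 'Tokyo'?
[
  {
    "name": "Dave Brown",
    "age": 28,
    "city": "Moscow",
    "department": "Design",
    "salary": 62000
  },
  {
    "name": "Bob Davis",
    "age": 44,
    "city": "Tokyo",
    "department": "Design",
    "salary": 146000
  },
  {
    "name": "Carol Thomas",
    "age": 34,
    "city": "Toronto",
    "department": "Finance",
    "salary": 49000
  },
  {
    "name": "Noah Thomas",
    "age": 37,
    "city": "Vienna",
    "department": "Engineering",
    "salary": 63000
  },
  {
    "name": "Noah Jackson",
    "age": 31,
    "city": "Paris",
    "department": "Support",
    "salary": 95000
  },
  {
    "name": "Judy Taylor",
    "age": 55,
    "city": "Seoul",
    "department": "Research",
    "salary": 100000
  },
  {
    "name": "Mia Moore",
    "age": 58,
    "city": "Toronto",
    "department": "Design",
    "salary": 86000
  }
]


Data: 7 records
Condition: city = 'Tokyo'

Checking each record:
  Dave Brown: Moscow
  Bob Davis: Tokyo MATCH
  Carol Thomas: Toronto
  Noah Thomas: Vienna
  Noah Jackson: Paris
  Judy Taylor: Seoul
  Mia Moore: Toronto

Count: 1

1


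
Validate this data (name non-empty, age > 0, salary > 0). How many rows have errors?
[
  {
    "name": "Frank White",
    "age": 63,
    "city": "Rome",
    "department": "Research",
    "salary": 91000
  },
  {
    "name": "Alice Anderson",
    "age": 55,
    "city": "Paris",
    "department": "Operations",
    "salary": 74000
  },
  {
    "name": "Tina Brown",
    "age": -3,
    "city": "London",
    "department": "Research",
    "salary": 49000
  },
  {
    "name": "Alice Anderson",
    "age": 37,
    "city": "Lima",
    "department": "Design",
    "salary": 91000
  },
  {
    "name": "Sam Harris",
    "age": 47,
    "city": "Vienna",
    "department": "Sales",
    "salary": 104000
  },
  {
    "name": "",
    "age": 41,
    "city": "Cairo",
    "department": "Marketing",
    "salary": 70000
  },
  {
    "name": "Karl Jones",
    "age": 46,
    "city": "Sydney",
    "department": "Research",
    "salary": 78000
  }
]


Validating 7 records:
Rules: name non-empty, age > 0, salary > 0

  Row 1 (Frank White): OK
  Row 2 (Alice Anderson): OK
  Row 3 (Tina Brown): negative age: -3
  Row 4 (Alice Anderson): OK
  Row 5 (Sam Harris): OK
  Row 6 (???): empty name
  Row 7 (Karl Jones): OK

Total errors: 2

2 errors


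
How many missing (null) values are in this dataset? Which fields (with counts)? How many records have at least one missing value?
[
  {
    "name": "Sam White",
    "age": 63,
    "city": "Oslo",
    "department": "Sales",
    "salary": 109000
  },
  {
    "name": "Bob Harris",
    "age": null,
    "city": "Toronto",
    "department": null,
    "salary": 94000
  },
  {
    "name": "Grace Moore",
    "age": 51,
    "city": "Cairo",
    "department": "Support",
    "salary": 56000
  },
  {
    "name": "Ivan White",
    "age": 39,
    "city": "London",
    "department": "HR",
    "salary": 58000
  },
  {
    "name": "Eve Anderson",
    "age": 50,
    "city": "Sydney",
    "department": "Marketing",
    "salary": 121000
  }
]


Checking for missing (null) values in 5 records:

  Sam White: complete
  Bob Harris: age, department
  Grace Moore: complete
  Ivan White: complete
  Eve Anderson: complete

Per field:
  name: 0 missing
  age: 1 missing
  city: 0 missing
  department: 1 missing
  salary: 0 missing

Total missing values: 2
Records with any missing: 1

2 missing values (age: 1, department: 1); 1 incomplete records


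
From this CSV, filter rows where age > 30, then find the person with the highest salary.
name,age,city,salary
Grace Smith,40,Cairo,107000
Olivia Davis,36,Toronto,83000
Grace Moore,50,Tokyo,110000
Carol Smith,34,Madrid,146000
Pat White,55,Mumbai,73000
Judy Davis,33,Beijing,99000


Filter: age > 30
Sort by: salary (descending)

Filtered records (6):
  Carol Smith, age 34, salary $146000
  Grace Moore, age 50, salary $110000
  Grace Smith, age 40, salary $107000
  Judy Davis, age 33, salary $99000
  Olivia Davis, age 36, salary $83000
  Pat White, age 55, salary $73000

Highest salary: Carol Smith ($146000)

Carol Smith


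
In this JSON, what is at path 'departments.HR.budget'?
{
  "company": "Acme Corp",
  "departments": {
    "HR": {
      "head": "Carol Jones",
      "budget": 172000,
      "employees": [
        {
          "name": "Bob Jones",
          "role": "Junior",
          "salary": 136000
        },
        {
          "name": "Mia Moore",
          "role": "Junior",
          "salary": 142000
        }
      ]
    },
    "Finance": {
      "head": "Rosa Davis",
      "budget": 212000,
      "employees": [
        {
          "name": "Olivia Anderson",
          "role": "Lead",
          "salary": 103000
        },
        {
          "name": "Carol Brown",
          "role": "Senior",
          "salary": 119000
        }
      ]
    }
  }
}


Path: departments.HR.budget

Navigate:
  -> departments
  -> HR
  -> budget = 172000

172000


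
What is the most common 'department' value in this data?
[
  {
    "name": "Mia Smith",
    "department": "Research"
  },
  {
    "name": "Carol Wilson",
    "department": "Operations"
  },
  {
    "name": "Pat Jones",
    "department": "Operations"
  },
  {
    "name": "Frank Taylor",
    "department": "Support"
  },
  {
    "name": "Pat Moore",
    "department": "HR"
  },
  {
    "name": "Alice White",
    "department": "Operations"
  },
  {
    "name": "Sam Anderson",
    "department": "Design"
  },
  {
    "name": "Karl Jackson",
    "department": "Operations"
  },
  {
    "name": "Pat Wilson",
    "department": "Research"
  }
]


Counting 'department' values across 9 records:

  Operations: 4 ####
  Research: 2 ##
  Support: 1 #
  HR: 1 #
  Design: 1 #

Most common: Operations (4 times)

Operations (4 times)


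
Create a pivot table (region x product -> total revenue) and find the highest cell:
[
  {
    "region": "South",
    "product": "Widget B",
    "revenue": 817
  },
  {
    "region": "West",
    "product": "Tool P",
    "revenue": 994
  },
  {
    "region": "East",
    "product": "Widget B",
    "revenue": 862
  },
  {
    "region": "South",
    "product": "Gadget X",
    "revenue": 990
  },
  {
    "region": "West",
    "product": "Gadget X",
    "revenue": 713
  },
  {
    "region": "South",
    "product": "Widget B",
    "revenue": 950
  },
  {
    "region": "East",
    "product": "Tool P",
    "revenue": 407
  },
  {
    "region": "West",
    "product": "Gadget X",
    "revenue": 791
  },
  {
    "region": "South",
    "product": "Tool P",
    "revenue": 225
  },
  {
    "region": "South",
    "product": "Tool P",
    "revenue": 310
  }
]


Pivot: region (rows) x product (columns) -> total revenue

     Gadget X      Tool P        Widget B    
East             0           407           862  
South          990           535          1767  
West          1504           994             0  

Highest: South / Widget B = $1767

South / Widget B = $1767


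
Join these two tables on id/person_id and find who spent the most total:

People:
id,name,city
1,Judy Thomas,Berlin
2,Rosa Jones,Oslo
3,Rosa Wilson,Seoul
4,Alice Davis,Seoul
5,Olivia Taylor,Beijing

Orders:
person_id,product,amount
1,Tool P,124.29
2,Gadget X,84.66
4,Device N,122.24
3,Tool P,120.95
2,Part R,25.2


Join on: people.id = orders.person_id

Joined rows:
  Judy Thomas (Berlin) bought Tool P for $124.29
  Rosa Jones (Oslo) bought Gadget X for $84.66
  Alice Davis (Seoul) bought Device N for $122.24
  Rosa Wilson (Seoul) bought Tool P for $120.95
  Rosa Jones (Oslo) bought Part R for $25.2

Total per person:
  Judy Thomas: $124.29
  Alice Davis: $122.24
  Rosa Wilson: $120.95
  Rosa Jones: $109.86

Top spender: Judy Thomas ($124.29)

Judy Thomas ($124.29)


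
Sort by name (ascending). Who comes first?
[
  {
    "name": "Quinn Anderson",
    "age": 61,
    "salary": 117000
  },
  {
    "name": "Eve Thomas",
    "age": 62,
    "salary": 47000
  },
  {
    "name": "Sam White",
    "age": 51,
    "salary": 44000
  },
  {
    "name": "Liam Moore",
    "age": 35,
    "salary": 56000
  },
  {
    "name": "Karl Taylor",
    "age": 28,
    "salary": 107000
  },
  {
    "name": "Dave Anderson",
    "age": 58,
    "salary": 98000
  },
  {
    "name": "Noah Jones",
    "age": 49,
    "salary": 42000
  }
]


Sort by: name (ascending)

Sorted order:
  1. Dave Anderson (name = Dave Anderson)
  2. Eve Thomas (name = Eve Thomas)
  3. Karl Taylor (name = Karl Taylor)
  4. Liam Moore (name = Liam Moore)
  5. Noah Jones (name = Noah Jones)
  6. Quinn Anderson (name = Quinn Anderson)
  7. Sam White (name = Sam White)

First: Dave Anderson

Dave Anderson


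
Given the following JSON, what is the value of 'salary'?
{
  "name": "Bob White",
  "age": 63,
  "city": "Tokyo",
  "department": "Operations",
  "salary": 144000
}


Looking up field 'salary'
Value: 144000

144000


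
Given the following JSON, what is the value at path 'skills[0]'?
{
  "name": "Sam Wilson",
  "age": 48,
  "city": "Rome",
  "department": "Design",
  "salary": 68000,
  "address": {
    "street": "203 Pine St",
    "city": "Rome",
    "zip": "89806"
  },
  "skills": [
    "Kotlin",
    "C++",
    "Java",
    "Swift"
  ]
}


Query: skills[0]
Path: skills -> first element
Value: Kotlin

Kotlin


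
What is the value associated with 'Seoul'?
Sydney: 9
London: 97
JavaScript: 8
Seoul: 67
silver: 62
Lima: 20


Looking up key 'Seoul'
Value: 67

67


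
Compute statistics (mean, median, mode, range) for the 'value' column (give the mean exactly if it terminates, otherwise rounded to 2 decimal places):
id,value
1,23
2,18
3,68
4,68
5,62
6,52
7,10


Data: [23, 18, 68, 68, 62, 52, 10]
Count: 7
Sum: 301
Mean: 301/7 = 43
Sorted: [10, 18, 23, 52, 62, 68, 68]
Median: 52.0
Mode: 68 (2 times)
Range: 68 - 10 = 58
Min: 10, Max: 68

mean=43, median=52.0, mode=68, range=58


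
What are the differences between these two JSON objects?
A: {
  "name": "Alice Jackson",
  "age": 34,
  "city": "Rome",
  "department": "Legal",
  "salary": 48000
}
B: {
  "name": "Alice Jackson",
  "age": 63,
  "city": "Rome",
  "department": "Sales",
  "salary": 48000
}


Comparing each field (in key order):
  name: same
  age: DIFFERENT
  city: same
  department: DIFFERENT
  salary: same
Differences:
  age: 34 -> 63
  department: Legal -> Sales

2 field(s) changed

2 changes: age, department


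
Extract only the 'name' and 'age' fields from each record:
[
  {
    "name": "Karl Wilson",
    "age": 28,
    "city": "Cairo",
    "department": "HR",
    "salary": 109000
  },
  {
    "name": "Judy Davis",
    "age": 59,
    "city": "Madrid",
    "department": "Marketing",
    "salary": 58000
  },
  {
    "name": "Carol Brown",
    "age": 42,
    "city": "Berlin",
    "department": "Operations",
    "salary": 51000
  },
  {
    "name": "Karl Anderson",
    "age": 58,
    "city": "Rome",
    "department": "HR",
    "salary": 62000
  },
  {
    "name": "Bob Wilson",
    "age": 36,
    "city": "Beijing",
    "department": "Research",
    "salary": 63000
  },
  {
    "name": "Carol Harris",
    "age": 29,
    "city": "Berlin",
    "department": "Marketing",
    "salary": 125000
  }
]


Original: 6 records with fields: name, age, city, department, salary
Keep: ['name', 'age']
Drop: ['city', 'department', 'salary']
Result: 6 records, 2 fields each

[
  {
    "name": "Karl Wilson",
    "age": 28
  },
  {
    "name": "Judy Davis",
    "age": 59
  },
  {
    "name": "Carol Brown",
    "age": 42
  },
  {
    "name": "Karl Anderson",
    "age": 58
  },
  {
    "name": "Bob Wilson",
    "age": 36
  },
  {
    "name": "Carol Harris",
    "age": 29
  }
]


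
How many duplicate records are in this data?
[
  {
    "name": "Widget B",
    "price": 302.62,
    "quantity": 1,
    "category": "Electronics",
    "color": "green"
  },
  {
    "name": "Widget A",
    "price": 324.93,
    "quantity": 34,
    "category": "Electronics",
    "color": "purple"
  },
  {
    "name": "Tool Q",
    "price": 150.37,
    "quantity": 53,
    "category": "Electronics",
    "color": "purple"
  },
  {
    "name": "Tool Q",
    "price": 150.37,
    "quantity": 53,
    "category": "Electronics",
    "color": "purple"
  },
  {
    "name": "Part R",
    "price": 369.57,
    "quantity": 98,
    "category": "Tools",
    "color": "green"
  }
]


Checking 5 records for duplicates:

  Row 1: Widget B ($302.62, qty 1)
  Row 2: Widget A ($324.93, qty 34)
  Row 3: Tool Q ($150.37, qty 53)
  Row 4: Tool Q ($150.37, qty 53) <-- DUPLICATE
  Row 5: Part R ($369.57, qty 98)

Duplicates found: 1
Unique records: 4

1 duplicates, 4 unique


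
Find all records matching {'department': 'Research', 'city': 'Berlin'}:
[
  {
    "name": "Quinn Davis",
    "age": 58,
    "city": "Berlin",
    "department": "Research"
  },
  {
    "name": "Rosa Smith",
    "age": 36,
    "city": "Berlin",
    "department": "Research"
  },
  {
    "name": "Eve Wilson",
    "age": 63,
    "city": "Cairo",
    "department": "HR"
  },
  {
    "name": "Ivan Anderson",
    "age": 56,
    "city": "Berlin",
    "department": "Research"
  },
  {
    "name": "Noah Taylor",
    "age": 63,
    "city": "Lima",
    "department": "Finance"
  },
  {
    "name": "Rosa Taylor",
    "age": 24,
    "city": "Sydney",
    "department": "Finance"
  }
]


Search criteria: {'department': 'Research', 'city': 'Berlin'}

Checking 6 records:
  Quinn Davis: {department: Research, city: Berlin} <-- MATCH
  Rosa Smith: {department: Research, city: Berlin} <-- MATCH
  Eve Wilson: {department: HR, city: Cairo}
  Ivan Anderson: {department: Research, city: Berlin} <-- MATCH
  Noah Taylor: {department: Finance, city: Lima}
  Rosa Taylor: {department: Finance, city: Sydney}

Matches: ["Quinn Davis", "Rosa Smith", "Ivan Anderson"]

["Quinn Davis", "Rosa Smith", "Ivan Anderson"]


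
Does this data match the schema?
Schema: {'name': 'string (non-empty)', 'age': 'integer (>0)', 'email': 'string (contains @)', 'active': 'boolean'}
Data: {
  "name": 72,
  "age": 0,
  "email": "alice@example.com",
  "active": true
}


Validating each field against schema:
  name: FAIL (72 is not a string)
  age: FAIL (0 is not > 0)
  email: OK (string with @)
  active: OK (boolean)

Result: INVALID (2 errors: name, age)

INVALID (2 errors: name, age)


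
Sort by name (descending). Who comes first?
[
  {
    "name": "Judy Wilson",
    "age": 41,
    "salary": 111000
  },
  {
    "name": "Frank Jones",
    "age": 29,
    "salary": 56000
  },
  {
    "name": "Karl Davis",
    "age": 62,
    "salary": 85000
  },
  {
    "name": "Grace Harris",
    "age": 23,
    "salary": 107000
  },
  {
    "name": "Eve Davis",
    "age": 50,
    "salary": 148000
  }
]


Sort by: name (descending)

Sorted order:
  1. Karl Davis (name = Karl Davis)
  2. Judy Wilson (name = Judy Wilson)
  3. Grace Harris (name = Grace Harris)
  4. Frank Jones (name = Frank Jones)
  5. Eve Davis (name = Eve Davis)

First: Karl Davis

Karl Davis


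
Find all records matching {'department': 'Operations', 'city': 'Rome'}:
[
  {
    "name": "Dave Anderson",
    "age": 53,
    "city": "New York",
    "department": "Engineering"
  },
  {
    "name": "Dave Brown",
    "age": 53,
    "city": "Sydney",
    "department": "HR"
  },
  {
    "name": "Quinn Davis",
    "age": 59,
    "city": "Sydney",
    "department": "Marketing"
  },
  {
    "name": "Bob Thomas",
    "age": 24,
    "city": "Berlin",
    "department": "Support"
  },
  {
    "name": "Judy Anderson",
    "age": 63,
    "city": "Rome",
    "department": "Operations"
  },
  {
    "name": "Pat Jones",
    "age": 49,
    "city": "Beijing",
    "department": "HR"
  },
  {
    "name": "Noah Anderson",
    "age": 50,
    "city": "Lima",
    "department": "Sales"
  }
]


Search criteria: {'department': 'Operations', 'city': 'Rome'}

Checking 7 records:
  Dave Anderson: {department: Engineering, city: New York}
  Dave Brown: {department: HR, city: Sydney}
  Quinn Davis: {department: Marketing, city: Sydney}
  Bob Thomas: {department: Support, city: Berlin}
  Judy Anderson: {department: Operations, city: Rome} <-- MATCH
  Pat Jones: {department: HR, city: Beijing}
  Noah Anderson: {department: Sales, city: Lima}

Matches: ["Judy Anderson"]

["Judy Anderson"]


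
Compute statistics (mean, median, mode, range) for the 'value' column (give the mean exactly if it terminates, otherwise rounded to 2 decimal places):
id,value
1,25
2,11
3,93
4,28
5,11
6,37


Data: [25, 11, 93, 28, 11, 37]
Count: 6
Sum: 205
Mean: 205/6 ≈ 34.17 (rounded to 2 decimal places)
Sorted: [11, 11, 25, 28, 37, 93]
Median: 26.5
Mode: 11 (2 times)
Range: 93 - 11 = 82
Min: 11, Max: 93

mean≈34.17, median=26.5, mode=11, range=82


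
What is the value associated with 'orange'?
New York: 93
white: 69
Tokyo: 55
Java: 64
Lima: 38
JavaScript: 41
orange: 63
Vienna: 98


Looking up key 'orange'
Value: 63

63


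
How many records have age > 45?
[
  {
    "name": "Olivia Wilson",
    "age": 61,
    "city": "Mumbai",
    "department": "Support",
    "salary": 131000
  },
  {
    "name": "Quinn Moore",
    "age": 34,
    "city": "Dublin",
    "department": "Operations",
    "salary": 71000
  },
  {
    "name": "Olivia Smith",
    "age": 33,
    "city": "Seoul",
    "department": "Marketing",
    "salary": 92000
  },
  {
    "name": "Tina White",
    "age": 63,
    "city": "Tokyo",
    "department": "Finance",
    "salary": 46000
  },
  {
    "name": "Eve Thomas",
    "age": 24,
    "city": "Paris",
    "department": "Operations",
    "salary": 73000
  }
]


Data: 5 records
Condition: age > 45

Checking each record:
  Olivia Wilson: 61 MATCH
  Quinn Moore: 34
  Olivia Smith: 33
  Tina White: 63 MATCH
  Eve Thomas: 24

Count: 2

2


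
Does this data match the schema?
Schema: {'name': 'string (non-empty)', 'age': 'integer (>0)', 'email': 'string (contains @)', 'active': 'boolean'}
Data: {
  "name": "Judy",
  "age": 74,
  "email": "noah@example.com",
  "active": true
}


Validating each field against schema:
  name: OK (non-empty string)
  age: OK (positive integer)
  email: OK (string with @)
  active: OK (boolean)

Result: VALID

VALID


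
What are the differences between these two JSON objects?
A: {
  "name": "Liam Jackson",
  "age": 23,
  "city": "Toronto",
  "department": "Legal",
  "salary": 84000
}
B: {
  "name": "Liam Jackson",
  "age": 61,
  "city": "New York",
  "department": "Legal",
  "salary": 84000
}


Comparing each field (in key order):
  name: same
  age: DIFFERENT
  city: DIFFERENT
  department: same
  salary: same
Differences:
  age: 23 -> 61
  city: Toronto -> New York

2 field(s) changed

2 changes: age, city


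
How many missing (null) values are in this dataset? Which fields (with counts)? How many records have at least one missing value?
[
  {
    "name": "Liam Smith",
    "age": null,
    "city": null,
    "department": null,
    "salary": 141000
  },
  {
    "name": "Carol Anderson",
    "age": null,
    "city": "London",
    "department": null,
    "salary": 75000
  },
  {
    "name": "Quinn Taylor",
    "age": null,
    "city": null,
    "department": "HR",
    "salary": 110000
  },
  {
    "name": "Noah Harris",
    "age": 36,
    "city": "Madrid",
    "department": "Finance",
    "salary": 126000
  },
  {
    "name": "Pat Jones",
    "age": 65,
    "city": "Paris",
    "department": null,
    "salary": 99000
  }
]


Checking for missing (null) values in 5 records:

  Liam Smith: age, city, department
  Carol Anderson: age, department
  Quinn Taylor: age, city
  Noah Harris: complete
  Pat Jones: department

Per field:
  name: 0 missing
  age: 3 missing
  city: 2 missing
  department: 3 missing
  salary: 0 missing

Total missing values: 8
Records with any missing: 4

8 missing values (age: 3, city: 2, department: 3); 4 incomplete records


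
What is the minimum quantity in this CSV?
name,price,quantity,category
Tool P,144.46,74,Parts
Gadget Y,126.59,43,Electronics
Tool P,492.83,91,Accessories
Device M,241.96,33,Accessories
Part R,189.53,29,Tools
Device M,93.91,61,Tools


Computing minimum quantity:
Values: [74, 43, 91, 33, 29, 61]
Min = 29

29


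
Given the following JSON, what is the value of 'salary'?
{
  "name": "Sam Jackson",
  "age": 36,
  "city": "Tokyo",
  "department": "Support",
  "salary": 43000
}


Looking up field 'salary'
Value: 43000

43000


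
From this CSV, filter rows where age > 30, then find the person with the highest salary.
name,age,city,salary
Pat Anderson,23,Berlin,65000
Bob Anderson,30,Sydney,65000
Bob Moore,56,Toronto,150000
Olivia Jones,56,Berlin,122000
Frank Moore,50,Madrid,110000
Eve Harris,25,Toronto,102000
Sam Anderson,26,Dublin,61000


Filter: age > 30
Sort by: salary (descending)

Filtered records (3):
  Bob Moore, age 56, salary $150000
  Olivia Jones, age 56, salary $122000
  Frank Moore, age 50, salary $110000

Highest salary: Bob Moore ($150000)

Bob Moore


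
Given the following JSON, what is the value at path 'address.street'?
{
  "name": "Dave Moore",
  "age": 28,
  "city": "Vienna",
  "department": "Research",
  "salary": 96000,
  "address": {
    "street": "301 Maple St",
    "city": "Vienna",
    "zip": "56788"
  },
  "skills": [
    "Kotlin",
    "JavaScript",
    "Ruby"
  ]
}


Query: address.street
Path: address -> street
Value: 301 Maple St

301 Maple St


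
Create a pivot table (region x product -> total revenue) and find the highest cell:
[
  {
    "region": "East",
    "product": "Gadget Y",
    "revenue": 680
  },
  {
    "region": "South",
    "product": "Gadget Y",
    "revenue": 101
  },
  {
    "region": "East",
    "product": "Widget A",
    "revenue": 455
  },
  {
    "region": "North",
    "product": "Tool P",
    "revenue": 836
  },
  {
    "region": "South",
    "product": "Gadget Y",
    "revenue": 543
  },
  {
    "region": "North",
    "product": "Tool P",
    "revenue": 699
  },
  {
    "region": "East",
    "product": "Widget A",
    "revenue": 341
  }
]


Pivot: region (rows) x product (columns) -> total revenue

     Gadget Y      Tool P        Widget A    
East           680             0           796  
North            0          1535             0  
South          644             0             0  

Highest: North / Tool P = $1535

North / Tool P = $1535


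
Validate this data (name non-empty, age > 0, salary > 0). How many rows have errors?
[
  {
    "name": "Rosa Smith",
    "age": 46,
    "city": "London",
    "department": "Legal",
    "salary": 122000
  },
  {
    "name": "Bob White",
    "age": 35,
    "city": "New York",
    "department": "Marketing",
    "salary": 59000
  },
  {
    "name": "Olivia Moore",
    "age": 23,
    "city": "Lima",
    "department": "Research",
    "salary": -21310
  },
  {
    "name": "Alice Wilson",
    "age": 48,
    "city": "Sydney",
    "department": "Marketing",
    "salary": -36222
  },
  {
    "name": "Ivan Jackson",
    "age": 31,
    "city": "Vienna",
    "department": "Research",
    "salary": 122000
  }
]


Validating 5 records:
Rules: name non-empty, age > 0, salary > 0

  Row 1 (Rosa Smith): OK
  Row 2 (Bob White): OK
  Row 3 (Olivia Moore): negative salary: -21310
  Row 4 (Alice Wilson): negative salary: -36222
  Row 5 (Ivan Jackson): OK

Total errors: 2

2 errors


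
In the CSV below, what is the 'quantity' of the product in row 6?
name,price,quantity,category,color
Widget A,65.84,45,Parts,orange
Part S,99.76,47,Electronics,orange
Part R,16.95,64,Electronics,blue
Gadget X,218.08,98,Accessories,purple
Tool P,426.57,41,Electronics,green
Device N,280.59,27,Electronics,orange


Query: Row 6 ('Device N'), column 'quantity'
Value: 27

27


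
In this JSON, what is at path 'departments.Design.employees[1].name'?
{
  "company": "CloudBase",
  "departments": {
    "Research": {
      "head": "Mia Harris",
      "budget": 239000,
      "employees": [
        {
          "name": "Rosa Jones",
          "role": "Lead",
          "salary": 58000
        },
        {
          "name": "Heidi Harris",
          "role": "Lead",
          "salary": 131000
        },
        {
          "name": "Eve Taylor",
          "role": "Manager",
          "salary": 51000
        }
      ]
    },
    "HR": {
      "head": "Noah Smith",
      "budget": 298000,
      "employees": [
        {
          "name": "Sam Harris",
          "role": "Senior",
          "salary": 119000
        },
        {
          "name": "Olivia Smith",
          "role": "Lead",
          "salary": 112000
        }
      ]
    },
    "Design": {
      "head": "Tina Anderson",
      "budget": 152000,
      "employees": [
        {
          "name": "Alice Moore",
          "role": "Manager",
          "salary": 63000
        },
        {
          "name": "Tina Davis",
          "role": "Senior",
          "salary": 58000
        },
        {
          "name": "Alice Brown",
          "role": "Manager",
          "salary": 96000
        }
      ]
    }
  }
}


Path: departments.Design.employees[1].name

Navigate:
  -> departments
  -> Design
  -> employees[1].name = 'Tina Davis'

Tina Davis


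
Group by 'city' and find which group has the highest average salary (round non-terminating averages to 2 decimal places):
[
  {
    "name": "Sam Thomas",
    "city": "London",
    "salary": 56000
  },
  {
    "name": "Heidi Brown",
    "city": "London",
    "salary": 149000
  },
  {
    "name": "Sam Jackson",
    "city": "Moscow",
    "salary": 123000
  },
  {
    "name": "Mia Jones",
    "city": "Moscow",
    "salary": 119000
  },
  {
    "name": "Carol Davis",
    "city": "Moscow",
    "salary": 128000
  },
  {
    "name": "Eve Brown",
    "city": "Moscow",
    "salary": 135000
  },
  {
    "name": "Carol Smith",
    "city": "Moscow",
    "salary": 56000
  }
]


Group by: city

Groups:
  London: 2 people, avg salary = 205000/2 = $102500
  Moscow: 5 people, avg salary = 561000/5 = $112200

Highest average salary: Moscow ($112200)

Moscow ($112200)
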